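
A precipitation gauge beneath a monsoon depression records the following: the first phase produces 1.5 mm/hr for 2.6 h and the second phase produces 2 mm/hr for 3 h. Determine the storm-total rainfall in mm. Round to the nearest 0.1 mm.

total ≈ 9.9 mm

Total = Σ Rᵢ Δtᵢ = 1.5 × 2.6 + 2 × 3
      = 3.9 + 6 = 9.9 mm.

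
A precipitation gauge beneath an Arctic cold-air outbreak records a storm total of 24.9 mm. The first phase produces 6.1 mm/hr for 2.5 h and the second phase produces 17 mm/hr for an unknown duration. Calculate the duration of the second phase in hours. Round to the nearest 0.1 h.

Known phases: 6.1 × 2.5 = 15.25 mm.
Remaining depth = 24.9 − 15.25 = 9.65 mm.
Duration = 9.65 / 17 = 0.6 h.

duration ≈ 0.6 h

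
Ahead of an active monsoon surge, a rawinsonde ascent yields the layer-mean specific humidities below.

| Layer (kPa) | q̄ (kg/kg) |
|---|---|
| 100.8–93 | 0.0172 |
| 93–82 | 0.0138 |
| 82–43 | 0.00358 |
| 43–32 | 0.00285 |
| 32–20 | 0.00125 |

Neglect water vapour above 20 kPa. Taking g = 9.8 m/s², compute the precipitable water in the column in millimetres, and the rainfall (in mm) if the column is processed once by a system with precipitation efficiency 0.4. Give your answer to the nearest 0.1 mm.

Precipitable water is the column-integrated vapour mass per unit area: PW = (1/g) Σ q̄ Δp, with q in kg/kg and Δp in Pa (1 kg/m² of water = 1 mm).
Layer 100.8–93 kPa: Δp = 78 hPa = 7800 Pa, q̄ = 0.0172 kg/kg → 0.0172 × 7800 / 9.8 = 13.69 mm
Layer 93–82 kPa: Δp = 110 hPa = 11000 Pa, q̄ = 0.0138 kg/kg → 0.0138 × 11000 / 9.8 = 15.49 mm
Layer 82–43 kPa: Δp = 390 hPa = 39000 Pa, q̄ = 0.00358 kg/kg → 0.00358 × 39000 / 9.8 = 14.25 mm
Layer 43–32 kPa: Δp = 110 hPa = 11000 Pa, q̄ = 0.00285 kg/kg → 0.00285 × 11000 / 9.8 = 3.20 mm
Layer 32–20 kPa: Δp = 120 hPa = 12000 Pa, q̄ = 0.00125 kg/kg → 0.00125 × 12000 / 9.8 = 1.53 mm
PW = 13.69 + 15.49 + 14.25 + 3.20 + 1.53 = 48.16 ≈ 48.2 mm.
Rainfall = ε × PW = 0.4 × 48.2 = 19.3 mm.

PW ≈ 48.2 mm; rainfall ≈ 19.3 mm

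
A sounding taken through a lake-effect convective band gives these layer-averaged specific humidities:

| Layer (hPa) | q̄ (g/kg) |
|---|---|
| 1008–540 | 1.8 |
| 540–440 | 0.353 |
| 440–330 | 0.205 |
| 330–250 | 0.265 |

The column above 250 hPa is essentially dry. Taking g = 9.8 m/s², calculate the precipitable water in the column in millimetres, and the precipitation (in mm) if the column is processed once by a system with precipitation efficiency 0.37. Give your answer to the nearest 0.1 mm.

PW ≈ 9.4 mm; precipitation ≈ 3.5 mm

Precipitable water is the column-integrated vapour mass per unit area: PW = (1/g) Σ q̄ Δp, with q in kg/kg and Δp in Pa (1 kg/m² of water = 1 mm).
Layer 1008–540 hPa: Δp = 468 hPa = 46800 Pa, q̄ = 0.0018 kg/kg → 0.0018 × 46800 / 9.8 = 8.60 mm
Layer 540–440 hPa: Δp = 100 hPa = 10000 Pa, q̄ = 0.000353 kg/kg → 0.000353 × 10000 / 9.8 = 0.36 mm
Layer 440–330 hPa: Δp = 110 hPa = 11000 Pa, q̄ = 0.000205 kg/kg → 0.000205 × 11000 / 9.8 = 0.23 mm
Layer 330–250 hPa: Δp = 80 hPa = 8000 Pa, q̄ = 0.000265 kg/kg → 0.000265 × 8000 / 9.8 = 0.22 mm
PW = 8.60 + 0.36 + 0.23 + 0.22 = 9.41 ≈ 9.4 mm.
Precipitation = ε × PW = 0.37 × 9.4 = 3.5 mm.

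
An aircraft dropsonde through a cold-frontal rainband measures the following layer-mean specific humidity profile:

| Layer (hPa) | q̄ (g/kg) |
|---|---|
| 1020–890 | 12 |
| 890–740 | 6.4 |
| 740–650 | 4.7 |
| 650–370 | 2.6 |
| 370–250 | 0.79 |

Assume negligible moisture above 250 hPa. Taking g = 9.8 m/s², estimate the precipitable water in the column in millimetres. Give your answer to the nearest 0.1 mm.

Precipitable water is the column-integrated vapour mass per unit area: PW = (1/g) Σ q̄ Δp, with q in kg/kg and Δp in Pa (1 kg/m² of water = 1 mm).
Layer 1020–890 hPa: Δp = 130 hPa = 13000 Pa, q̄ = 0.012 kg/kg → 0.012 × 13000 / 9.8 = 15.92 mm
Layer 890–740 hPa: Δp = 150 hPa = 15000 Pa, q̄ = 0.0064 kg/kg → 0.0064 × 15000 / 9.8 = 9.80 mm
Layer 740–650 hPa: Δp = 90 hPa = 9000 Pa, q̄ = 0.0047 kg/kg → 0.0047 × 9000 / 9.8 = 4.32 mm
Layer 650–370 hPa: Δp = 280 hPa = 28000 Pa, q̄ = 0.0026 kg/kg → 0.0026 × 28000 / 9.8 = 7.43 mm
Layer 370–250 hPa: Δp = 120 hPa = 12000 Pa, q̄ = 0.00079 kg/kg → 0.00079 × 12000 / 9.8 = 0.97 mm
PW = 15.92 + 9.80 + 4.32 + 7.43 + 0.97 = 38.44 ≈ 38.4 mm.

PW ≈ 38.4 mm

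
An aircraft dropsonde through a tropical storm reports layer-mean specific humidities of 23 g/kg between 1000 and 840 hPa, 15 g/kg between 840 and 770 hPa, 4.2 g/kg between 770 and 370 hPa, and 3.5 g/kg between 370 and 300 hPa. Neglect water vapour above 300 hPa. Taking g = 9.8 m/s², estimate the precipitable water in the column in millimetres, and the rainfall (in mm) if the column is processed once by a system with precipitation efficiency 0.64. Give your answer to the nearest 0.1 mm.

Precipitable water is the column-integrated vapour mass per unit area: PW = (1/g) Σ q̄ Δp, with q in kg/kg and Δp in Pa (1 kg/m² of water = 1 mm).
Layer 1000–840 hPa: Δp = 160 hPa = 16000 Pa, q̄ = 0.023 kg/kg → 0.023 × 16000 / 9.8 = 37.55 mm
Layer 840–770 hPa: Δp = 70 hPa = 7000 Pa, q̄ = 0.015 kg/kg → 0.015 × 7000 / 9.8 = 10.71 mm
Layer 770–370 hPa: Δp = 400 hPa = 40000 Pa, q̄ = 0.0042 kg/kg → 0.0042 × 40000 / 9.8 = 17.14 mm
Layer 370–300 hPa: Δp = 70 hPa = 7000 Pa, q̄ = 0.0035 kg/kg → 0.0035 × 7000 / 9.8 = 2.50 mm
PW = 37.55 + 10.71 + 17.14 + 2.50 = 67.90 ≈ 67.9 mm.
Rainfall = ε × PW = 0.64 × 67.9 = 43.5 mm.

PW ≈ 67.9 mm; rainfall ≈ 43.5 mm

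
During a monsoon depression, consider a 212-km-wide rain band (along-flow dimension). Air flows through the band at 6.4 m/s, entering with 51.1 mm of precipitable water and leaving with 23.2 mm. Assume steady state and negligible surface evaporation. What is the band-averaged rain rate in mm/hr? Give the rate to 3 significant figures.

R ≈ 3.03 mm/hr

Column moisture flux per unit crosswind length is F = V × PW.
Inflow: F_in = 6.4 × 51.1 = 327.04 mm·m/s
Outflow: F_out = 6.4 × 23.2 = 148.48 mm·m/s
Steady-state rate R = (F_in − F_out)/L = (327.04 − 148.48) / 212000 m = 8.423e-04 mm/s.
R = 8.423e-04 × 3600 = 3.03 mm/hr.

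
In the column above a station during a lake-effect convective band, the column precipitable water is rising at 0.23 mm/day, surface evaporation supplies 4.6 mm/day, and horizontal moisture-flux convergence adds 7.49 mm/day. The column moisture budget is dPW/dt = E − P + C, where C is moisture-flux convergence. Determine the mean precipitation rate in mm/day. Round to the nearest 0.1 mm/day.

P ≈ 11.9 mm/day

dPW/dt = +0.23 mm/day.
P = E + C − dPW/dt = 4.6 + (7.49) − (+0.23) = 11.9 mm/day.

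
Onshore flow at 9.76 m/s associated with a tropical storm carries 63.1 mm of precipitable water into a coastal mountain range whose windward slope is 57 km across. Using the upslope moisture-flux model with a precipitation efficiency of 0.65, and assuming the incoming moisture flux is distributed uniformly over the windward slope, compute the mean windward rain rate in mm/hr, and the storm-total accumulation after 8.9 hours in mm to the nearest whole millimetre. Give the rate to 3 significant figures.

R ≈ 25.3 mm/hr; total ≈ 225 mm

Incoming column moisture flux per unit ridge length: F = V × PW = 9.76 × 63.1 = 615.856 mm·m/s.
Spread over the 57 km slope with efficiency ε = 0.65: R = ε·F/W = 0.65 × 615.856 / 57000 m = 7.023e-03 mm/s.
R = 7.023e-03 × 3600 = 25.3 mm/hr.
Over 8.9 h: total = 25.3 × 8.9 = 225.17 ≈ 225 mm.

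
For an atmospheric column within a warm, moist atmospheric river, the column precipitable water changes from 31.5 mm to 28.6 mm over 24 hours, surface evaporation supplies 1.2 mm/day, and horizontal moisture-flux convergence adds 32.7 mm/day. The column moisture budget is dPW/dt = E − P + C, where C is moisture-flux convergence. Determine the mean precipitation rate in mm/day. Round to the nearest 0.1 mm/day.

dPW/dt = (28.6 − 31.5) mm / (24/24 day) = -2.900 mm/day.
P = E + C − dPW/dt = 1.2 + (32.7) − (-2.900) = 36.8 mm/day.

P ≈ 36.8 mm/day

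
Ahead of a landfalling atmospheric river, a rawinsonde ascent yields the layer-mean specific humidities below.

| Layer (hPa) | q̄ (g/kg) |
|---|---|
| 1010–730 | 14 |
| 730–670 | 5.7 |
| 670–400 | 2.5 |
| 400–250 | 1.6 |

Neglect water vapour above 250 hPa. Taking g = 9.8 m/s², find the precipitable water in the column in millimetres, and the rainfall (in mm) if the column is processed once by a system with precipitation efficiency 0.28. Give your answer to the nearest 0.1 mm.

PW ≈ 52.8 mm; rainfall ≈ 14.8 mm

Precipitable water is the column-integrated vapour mass per unit area: PW = (1/g) Σ q̄ Δp, with q in kg/kg and Δp in Pa (1 kg/m² of water = 1 mm).
Layer 1010–730 hPa: Δp = 280 hPa = 28000 Pa, q̄ = 0.014 kg/kg → 0.014 × 28000 / 9.8 = 40.00 mm
Layer 730–670 hPa: Δp = 60 hPa = 6000 Pa, q̄ = 0.0057 kg/kg → 0.0057 × 6000 / 9.8 = 3.49 mm
Layer 670–400 hPa: Δp = 270 hPa = 27000 Pa, q̄ = 0.0025 kg/kg → 0.0025 × 27000 / 9.8 = 6.89 mm
Layer 400–250 hPa: Δp = 150 hPa = 15000 Pa, q̄ = 0.0016 kg/kg → 0.0016 × 15000 / 9.8 = 2.45 mm
PW = 40.00 + 3.49 + 6.89 + 2.45 = 52.83 ≈ 52.8 mm.
Rainfall = ε × PW = 0.28 × 52.8 = 14.8 mm.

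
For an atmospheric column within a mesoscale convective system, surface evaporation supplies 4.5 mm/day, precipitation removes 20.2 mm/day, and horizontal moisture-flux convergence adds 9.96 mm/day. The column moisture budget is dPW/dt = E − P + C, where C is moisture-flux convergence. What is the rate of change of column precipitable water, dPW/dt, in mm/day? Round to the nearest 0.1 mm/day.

dPW/dt = E − P + C = 4.5 − 20.2 + (9.96) = -5.7 mm/day.

dPW/dt ≈ -5.7 mm/day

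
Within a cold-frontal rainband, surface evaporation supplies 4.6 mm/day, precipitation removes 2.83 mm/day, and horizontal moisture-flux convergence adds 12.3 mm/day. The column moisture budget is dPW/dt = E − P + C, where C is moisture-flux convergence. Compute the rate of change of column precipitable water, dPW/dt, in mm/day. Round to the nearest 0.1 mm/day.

dPW/dt = E − P + C = 4.6 − 2.83 + (12.3) = 14.1 mm/day.

dPW/dt ≈ 14.1 mm/day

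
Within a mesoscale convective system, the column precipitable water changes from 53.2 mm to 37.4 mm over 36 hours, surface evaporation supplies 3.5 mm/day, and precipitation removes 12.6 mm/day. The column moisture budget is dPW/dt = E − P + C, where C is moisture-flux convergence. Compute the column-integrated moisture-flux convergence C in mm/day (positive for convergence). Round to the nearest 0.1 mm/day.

dPW/dt = (37.4 − 53.2) mm / (36/24 day) = -10.533 mm/day.
C = dPW/dt − E + P = (-10.533) − 3.5 + 12.6 = -1.4 mm/day.

C ≈ -1.4 mm/day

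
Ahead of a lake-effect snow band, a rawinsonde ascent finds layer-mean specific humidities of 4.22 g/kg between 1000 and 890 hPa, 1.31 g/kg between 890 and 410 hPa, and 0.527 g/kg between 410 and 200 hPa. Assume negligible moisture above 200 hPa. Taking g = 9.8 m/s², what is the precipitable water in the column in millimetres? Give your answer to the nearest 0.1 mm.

Precipitable water is the column-integrated vapour mass per unit area: PW = (1/g) Σ q̄ Δp, with q in kg/kg and Δp in Pa (1 kg/m² of water = 1 mm).
Layer 1000–890 hPa: Δp = 110 hPa = 11000 Pa, q̄ = 0.00422 kg/kg → 0.00422 × 11000 / 9.8 = 4.74 mm
Layer 890–410 hPa: Δp = 480 hPa = 48000 Pa, q̄ = 0.00131 kg/kg → 0.00131 × 48000 / 9.8 = 6.42 mm
Layer 410–200 hPa: Δp = 210 hPa = 21000 Pa, q̄ = 0.000527 kg/kg → 0.000527 × 21000 / 9.8 = 1.13 mm
PW = 4.74 + 6.42 + 1.13 = 12.29 ≈ 12.3 mm.

PW ≈ 12.3 mm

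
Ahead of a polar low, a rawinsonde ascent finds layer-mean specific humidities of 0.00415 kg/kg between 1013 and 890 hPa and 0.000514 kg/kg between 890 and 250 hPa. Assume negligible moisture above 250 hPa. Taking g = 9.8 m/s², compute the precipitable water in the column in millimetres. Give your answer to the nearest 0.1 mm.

PW ≈ 8.6 mm

Precipitable water is the column-integrated vapour mass per unit area: PW = (1/g) Σ q̄ Δp, with q in kg/kg and Δp in Pa (1 kg/m² of water = 1 mm).
Layer 1013–890 hPa: Δp = 123 hPa = 12300 Pa, q̄ = 0.00415 kg/kg → 0.00415 × 12300 / 9.8 = 5.21 mm
Layer 890–250 hPa: Δp = 640 hPa = 64000 Pa, q̄ = 0.000514 kg/kg → 0.000514 × 64000 / 9.8 = 3.36 mm
PW = 5.21 + 3.36 = 8.57 ≈ 8.6 mm.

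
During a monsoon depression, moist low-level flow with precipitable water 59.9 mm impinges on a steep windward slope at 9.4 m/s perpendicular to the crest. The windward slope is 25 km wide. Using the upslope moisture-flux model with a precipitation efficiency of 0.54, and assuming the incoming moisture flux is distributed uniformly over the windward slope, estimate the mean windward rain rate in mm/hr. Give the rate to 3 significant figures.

R ≈ 43.8 mm/hr

Incoming column moisture flux per unit ridge length: F = V × PW = 9.4 × 59.9 = 563.06 mm·m/s.
Spread over the 25 km slope with efficiency ε = 0.54: R = ε·F/W = 0.54 × 563.06 / 25000 m = 1.216e-02 mm/s.
R = 1.216e-02 × 3600 = 43.8 mm/hr.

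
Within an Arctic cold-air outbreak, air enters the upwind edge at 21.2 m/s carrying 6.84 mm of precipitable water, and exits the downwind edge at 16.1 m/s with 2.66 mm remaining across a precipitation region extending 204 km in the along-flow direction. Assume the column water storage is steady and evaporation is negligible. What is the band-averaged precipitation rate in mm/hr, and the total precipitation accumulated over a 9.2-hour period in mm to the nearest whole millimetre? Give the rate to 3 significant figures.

R ≈ 1.80 mm/hr; total ≈ 17 mm

Column moisture flux per unit crosswind length is F = V × PW.
Inflow: F_in = 21.2 × 6.84 = 145.008 mm·m/s
Outflow: F_out = 16.1 × 2.66 = 42.826 mm·m/s
Steady-state rate R = (F_in − F_out)/L = (145.008 − 42.826) / 204000 m = 5.009e-04 mm/s.
R = 5.009e-04 × 3600 = 1.80 mm/hr.
Over 9.2 h: total = 1.80 × 9.2 = 16.56 ≈ 17 mm.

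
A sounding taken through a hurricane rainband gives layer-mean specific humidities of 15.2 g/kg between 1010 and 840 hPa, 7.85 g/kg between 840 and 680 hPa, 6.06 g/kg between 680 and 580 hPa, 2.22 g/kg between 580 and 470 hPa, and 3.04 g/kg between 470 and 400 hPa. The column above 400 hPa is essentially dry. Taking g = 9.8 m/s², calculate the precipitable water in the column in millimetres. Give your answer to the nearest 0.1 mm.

PW ≈ 50.0 mm

Precipitable water is the column-integrated vapour mass per unit area: PW = (1/g) Σ q̄ Δp, with q in kg/kg and Δp in Pa (1 kg/m² of water = 1 mm).
Layer 1010–840 hPa: Δp = 170 hPa = 17000 Pa, q̄ = 0.0152 kg/kg → 0.0152 × 17000 / 9.8 = 26.37 mm
Layer 840–680 hPa: Δp = 160 hPa = 16000 Pa, q̄ = 0.00785 kg/kg → 0.00785 × 16000 / 9.8 = 12.82 mm
Layer 680–580 hPa: Δp = 100 hPa = 10000 Pa, q̄ = 0.00606 kg/kg → 0.00606 × 10000 / 9.8 = 6.18 mm
Layer 580–470 hPa: Δp = 110 hPa = 11000 Pa, q̄ = 0.00222 kg/kg → 0.00222 × 11000 / 9.8 = 2.49 mm
Layer 470–400 hPa: Δp = 70 hPa = 7000 Pa, q̄ = 0.00304 kg/kg → 0.00304 × 7000 / 9.8 = 2.17 mm
PW = 26.37 + 12.82 + 6.18 + 2.49 + 2.17 = 50.03 ≈ 50.0 mm.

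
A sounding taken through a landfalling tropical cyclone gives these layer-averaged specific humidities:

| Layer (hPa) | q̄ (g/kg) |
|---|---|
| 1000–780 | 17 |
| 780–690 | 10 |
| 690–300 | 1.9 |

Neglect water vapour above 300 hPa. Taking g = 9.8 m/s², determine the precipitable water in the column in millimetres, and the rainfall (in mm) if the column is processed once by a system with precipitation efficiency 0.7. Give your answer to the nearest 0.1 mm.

Precipitable water is the column-integrated vapour mass per unit area: PW = (1/g) Σ q̄ Δp, with q in kg/kg and Δp in Pa (1 kg/m² of water = 1 mm).
Layer 1000–780 hPa: Δp = 220 hPa = 22000 Pa, q̄ = 0.017 kg/kg → 0.017 × 22000 / 9.8 = 38.16 mm
Layer 780–690 hPa: Δp = 90 hPa = 9000 Pa, q̄ = 0.01 kg/kg → 0.01 × 9000 / 9.8 = 9.18 mm
Layer 690–300 hPa: Δp = 390 hPa = 39000 Pa, q̄ = 0.0019 kg/kg → 0.0019 × 39000 / 9.8 = 7.56 mm
PW = 38.16 + 9.18 + 7.56 = 54.90 ≈ 54.9 mm.
Rainfall = ε × PW = 0.7 × 54.9 = 38.4 mm.

PW ≈ 54.9 mm; rainfall ≈ 38.4 mm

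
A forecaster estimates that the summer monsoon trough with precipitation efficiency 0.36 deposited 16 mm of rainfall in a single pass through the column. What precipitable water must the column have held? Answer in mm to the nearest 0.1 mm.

PW ≈ 44.4 mm

PW = rainfall / ε = 16 / 0.36 = 44.4 mm.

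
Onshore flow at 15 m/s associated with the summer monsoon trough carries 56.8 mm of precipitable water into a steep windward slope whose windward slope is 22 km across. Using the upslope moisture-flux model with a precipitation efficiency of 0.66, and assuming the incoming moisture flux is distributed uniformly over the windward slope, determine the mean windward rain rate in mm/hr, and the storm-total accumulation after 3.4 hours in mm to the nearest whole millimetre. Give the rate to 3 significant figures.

R ≈ 92.0 mm/hr; total ≈ 313 mm

Incoming column moisture flux per unit ridge length: F = V × PW = 15 × 56.8 = 852 mm·m/s.
Spread over the 22 km slope with efficiency ε = 0.66: R = ε·F/W = 0.66 × 852 / 22000 m = 2.556e-02 mm/s.
R = 2.556e-02 × 3600 = 92.0 mm/hr.
Over 3.4 h: total = 92.0 × 3.4 = 312.8 ≈ 313 mm.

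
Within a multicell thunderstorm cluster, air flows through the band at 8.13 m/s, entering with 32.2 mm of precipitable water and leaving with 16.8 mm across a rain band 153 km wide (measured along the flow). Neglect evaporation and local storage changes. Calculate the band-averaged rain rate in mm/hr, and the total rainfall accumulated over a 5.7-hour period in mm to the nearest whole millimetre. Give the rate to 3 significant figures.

Column moisture flux per unit crosswind length is F = V × PW.
Inflow: F_in = 8.13 × 32.2 = 261.786 mm·m/s
Outflow: F_out = 8.13 × 16.8 = 136.584 mm·m/s
Steady-state rate R = (F_in − F_out)/L = (261.786 − 136.584) / 153000 m = 8.183e-04 mm/s.
R = 8.183e-04 × 3600 = 2.95 mm/hr.
Over 5.7 h: total = 2.95 × 5.7 = 16.815 ≈ 17 mm.

R ≈ 2.95 mm/hr; total ≈ 17 mm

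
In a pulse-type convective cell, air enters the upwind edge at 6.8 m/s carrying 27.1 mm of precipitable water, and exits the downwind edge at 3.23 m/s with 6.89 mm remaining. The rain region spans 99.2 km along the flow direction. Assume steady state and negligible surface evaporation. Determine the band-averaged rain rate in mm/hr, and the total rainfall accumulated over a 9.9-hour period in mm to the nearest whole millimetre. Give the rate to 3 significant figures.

R ≈ 5.88 mm/hr; total ≈ 58 mm

Column moisture flux per unit crosswind length is F = V × PW.
Inflow: F_in = 6.8 × 27.1 = 184.28 mm·m/s
Outflow: F_out = 3.23 × 6.89 = 22.2547 mm·m/s
Steady-state rate R = (F_in − F_out)/L = (184.28 − 22.2547) / 99200 m = 1.633e-03 mm/s.
R = 1.633e-03 × 3600 = 5.88 mm/hr.
Over 9.9 h: total = 5.88 × 9.9 = 58.212 ≈ 58 mm.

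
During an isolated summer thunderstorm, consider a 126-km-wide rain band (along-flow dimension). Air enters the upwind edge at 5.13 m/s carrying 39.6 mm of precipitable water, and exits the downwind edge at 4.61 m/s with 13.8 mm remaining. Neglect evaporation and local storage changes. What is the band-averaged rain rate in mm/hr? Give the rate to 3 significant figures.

R ≈ 3.99 mm/hr

Column moisture flux per unit crosswind length is F = V × PW.
Inflow: F_in = 5.13 × 39.6 = 203.148 mm·m/s
Outflow: F_out = 4.61 × 13.8 = 63.618 mm·m/s
Steady-state rate R = (F_in − F_out)/L = (203.148 − 63.618) / 126000 m = 1.107e-03 mm/s.
R = 1.107e-03 × 3600 = 3.99 mm/hr.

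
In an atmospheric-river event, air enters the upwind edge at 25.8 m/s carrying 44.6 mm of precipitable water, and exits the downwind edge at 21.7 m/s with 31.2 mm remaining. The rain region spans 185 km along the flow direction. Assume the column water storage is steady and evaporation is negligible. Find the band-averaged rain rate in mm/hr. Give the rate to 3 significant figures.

R ≈ 9.22 mm/hr

Column moisture flux per unit crosswind length is F = V × PW.
Inflow: F_in = 25.8 × 44.6 = 1150.68 mm·m/s
Outflow: F_out = 21.7 × 31.2 = 677.04 mm·m/s
Steady-state rate R = (F_in − F_out)/L = (1150.68 − 677.04) / 185000 m = 2.560e-03 mm/s.
R = 2.560e-03 × 3600 = 9.22 mm/hr.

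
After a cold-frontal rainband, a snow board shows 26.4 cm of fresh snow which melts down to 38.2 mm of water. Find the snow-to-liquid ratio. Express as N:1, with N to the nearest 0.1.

ratio ≈ 6.9

Ratio = snow depth / SWE = 264 mm / 38.2 mm = 6.9, i.e. 6.9:1.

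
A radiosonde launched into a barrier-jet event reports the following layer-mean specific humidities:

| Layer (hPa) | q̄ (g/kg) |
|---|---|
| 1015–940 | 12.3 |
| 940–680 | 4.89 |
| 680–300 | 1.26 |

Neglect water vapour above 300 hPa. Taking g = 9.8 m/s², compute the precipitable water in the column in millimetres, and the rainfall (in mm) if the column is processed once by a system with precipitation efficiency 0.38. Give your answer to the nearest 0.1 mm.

Precipitable water is the column-integrated vapour mass per unit area: PW = (1/g) Σ q̄ Δp, with q in kg/kg and Δp in Pa (1 kg/m² of water = 1 mm).
Layer 1015–940 hPa: Δp = 75 hPa = 7500 Pa, q̄ = 0.0123 kg/kg → 0.0123 × 7500 / 9.8 = 9.41 mm
Layer 940–680 hPa: Δp = 260 hPa = 26000 Pa, q̄ = 0.00489 kg/kg → 0.00489 × 26000 / 9.8 = 12.97 mm
Layer 680–300 hPa: Δp = 380 hPa = 38000 Pa, q̄ = 0.00126 kg/kg → 0.00126 × 38000 / 9.8 = 4.89 mm
PW = 9.41 + 12.97 + 4.89 = 27.27 ≈ 27.3 mm.
Rainfall = ε × PW = 0.38 × 27.3 = 10.4 mm.

PW ≈ 27.3 mm; rainfall ≈ 10.4 mm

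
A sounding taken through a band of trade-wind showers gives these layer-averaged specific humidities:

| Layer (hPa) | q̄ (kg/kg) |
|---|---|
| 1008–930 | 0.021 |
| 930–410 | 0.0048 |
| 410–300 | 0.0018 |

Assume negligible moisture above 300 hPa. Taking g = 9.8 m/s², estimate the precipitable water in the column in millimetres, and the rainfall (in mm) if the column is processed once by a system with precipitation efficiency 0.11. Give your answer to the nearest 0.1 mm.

Precipitable water is the column-integrated vapour mass per unit area: PW = (1/g) Σ q̄ Δp, with q in kg/kg and Δp in Pa (1 kg/m² of water = 1 mm).
Layer 1008–930 hPa: Δp = 78 hPa = 7800 Pa, q̄ = 0.021 kg/kg → 0.021 × 7800 / 9.8 = 16.71 mm
Layer 930–410 hPa: Δp = 520 hPa = 52000 Pa, q̄ = 0.0048 kg/kg → 0.0048 × 52000 / 9.8 = 25.47 mm
Layer 410–300 hPa: Δp = 110 hPa = 11000 Pa, q̄ = 0.0018 kg/kg → 0.0018 × 11000 / 9.8 = 2.02 mm
PW = 16.71 + 25.47 + 2.02 = 44.20 ≈ 44.2 mm.
Rainfall = ε × PW = 0.11 × 44.2 = 4.9 mm.

PW ≈ 44.2 mm; rainfall ≈ 4.9 mm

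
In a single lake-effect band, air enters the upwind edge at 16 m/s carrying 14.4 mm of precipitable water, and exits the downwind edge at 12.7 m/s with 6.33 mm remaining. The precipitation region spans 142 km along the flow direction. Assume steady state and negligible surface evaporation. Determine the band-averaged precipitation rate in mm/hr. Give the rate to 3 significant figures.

Column moisture flux per unit crosswind length is F = V × PW.
Inflow: F_in = 16 × 14.4 = 230.4 mm·m/s
Outflow: F_out = 12.7 × 6.33 = 80.391 mm·m/s
Steady-state rate R = (F_in − F_out)/L = (230.4 − 80.391) / 142000 m = 1.056e-03 mm/s.
R = 1.056e-03 × 3600 = 3.80 mm/hr.

R ≈ 3.80 mm/hr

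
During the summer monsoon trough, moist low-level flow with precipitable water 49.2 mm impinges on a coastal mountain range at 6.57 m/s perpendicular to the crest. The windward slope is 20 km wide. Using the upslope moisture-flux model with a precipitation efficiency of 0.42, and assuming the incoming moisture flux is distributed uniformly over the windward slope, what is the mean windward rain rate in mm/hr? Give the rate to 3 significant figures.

Incoming column moisture flux per unit ridge length: F = V × PW = 6.57 × 49.2 = 323.244 mm·m/s.
Spread over the 20 km slope with efficiency ε = 0.42: R = ε·F/W = 0.42 × 323.244 / 20000 m = 6.788e-03 mm/s.
R = 6.788e-03 × 3600 = 24.4 mm/hr.

R ≈ 24.4 mm/hr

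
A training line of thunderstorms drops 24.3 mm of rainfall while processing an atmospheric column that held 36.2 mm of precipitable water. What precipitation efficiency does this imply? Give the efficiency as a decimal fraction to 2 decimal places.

ε ≈ 0.67

ε = rainfall / PW = 24.3 / 36.2 = 0.67.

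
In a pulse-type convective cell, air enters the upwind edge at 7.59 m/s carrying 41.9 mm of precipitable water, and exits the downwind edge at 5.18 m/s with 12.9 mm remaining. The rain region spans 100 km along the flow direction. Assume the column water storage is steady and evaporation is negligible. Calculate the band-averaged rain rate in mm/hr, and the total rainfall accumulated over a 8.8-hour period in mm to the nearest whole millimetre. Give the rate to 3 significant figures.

R ≈ 9.04 mm/hr; total ≈ 80 mm

Column moisture flux per unit crosswind length is F = V × PW.
Inflow: F_in = 7.59 × 41.9 = 318.021 mm·m/s
Outflow: F_out = 5.18 × 12.9 = 66.822 mm·m/s
Steady-state rate R = (F_in − F_out)/L = (318.021 − 66.822) / 100000 m = 2.512e-03 mm/s.
R = 2.512e-03 × 3600 = 9.04 mm/hr.
Over 8.8 h: total = 9.04 × 8.8 = 79.552 ≈ 80 mm.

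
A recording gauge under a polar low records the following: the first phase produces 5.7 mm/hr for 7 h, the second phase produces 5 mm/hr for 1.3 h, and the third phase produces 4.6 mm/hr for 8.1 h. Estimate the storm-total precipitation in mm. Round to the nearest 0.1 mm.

Total = Σ Rᵢ Δtᵢ = 5.7 × 7 + 5 × 1.3 + 4.6 × 8.1
      = 39.9 + 6.5 + 37.26 = 83.7 mm.

total ≈ 83.7 mm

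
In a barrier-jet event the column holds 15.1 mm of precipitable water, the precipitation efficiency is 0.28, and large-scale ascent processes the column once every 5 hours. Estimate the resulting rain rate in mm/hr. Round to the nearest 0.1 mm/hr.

Each overturning extracts ε × PW = 0.28 × 15.1 = 4.228 mm.
Rate = ε·PW / τ = 4.228 / 5 h = 0.8 mm/hr.

R ≈ 0.8 mm/hr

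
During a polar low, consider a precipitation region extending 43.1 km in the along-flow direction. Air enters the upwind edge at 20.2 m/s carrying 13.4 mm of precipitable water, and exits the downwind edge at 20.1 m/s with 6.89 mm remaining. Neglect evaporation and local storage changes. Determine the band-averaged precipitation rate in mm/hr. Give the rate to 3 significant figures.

Column moisture flux per unit crosswind length is F = V × PW.
Inflow: F_in = 20.2 × 13.4 = 270.68 mm·m/s
Outflow: F_out = 20.1 × 6.89 = 138.489 mm·m/s
Steady-state rate R = (F_in − F_out)/L = (270.68 − 138.489) / 43100 m = 3.067e-03 mm/s.
R = 3.067e-03 × 3600 = 11.0 mm/hr.

R ≈ 11.0 mm/hr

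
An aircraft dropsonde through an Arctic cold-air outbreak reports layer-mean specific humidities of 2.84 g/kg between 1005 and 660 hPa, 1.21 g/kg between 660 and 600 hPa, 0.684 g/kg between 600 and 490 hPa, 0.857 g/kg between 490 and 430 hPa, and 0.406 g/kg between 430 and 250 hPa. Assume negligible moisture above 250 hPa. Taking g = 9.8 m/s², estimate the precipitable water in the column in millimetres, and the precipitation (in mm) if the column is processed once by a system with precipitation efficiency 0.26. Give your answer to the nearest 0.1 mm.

PW ≈ 12.8 mm; precipitation ≈ 3.3 mm

Precipitable water is the column-integrated vapour mass per unit area: PW = (1/g) Σ q̄ Δp, with q in kg/kg and Δp in Pa (1 kg/m² of water = 1 mm).
Layer 1005–660 hPa: Δp = 345 hPa = 34500 Pa, q̄ = 0.00284 kg/kg → 0.00284 × 34500 / 9.8 = 10.00 mm
Layer 660–600 hPa: Δp = 60 hPa = 6000 Pa, q̄ = 0.00121 kg/kg → 0.00121 × 6000 / 9.8 = 0.74 mm
Layer 600–490 hPa: Δp = 110 hPa = 11000 Pa, q̄ = 0.000684 kg/kg → 0.000684 × 11000 / 9.8 = 0.77 mm
Layer 490–430 hPa: Δp = 60 hPa = 6000 Pa, q̄ = 0.000857 kg/kg → 0.000857 × 6000 / 9.8 = 0.52 mm
Layer 430–250 hPa: Δp = 180 hPa = 18000 Pa, q̄ = 0.000406 kg/kg → 0.000406 × 18000 / 9.8 = 0.75 mm
PW = 10.00 + 0.74 + 0.77 + 0.52 + 0.75 = 12.78 ≈ 12.8 mm.
Precipitation = ε × PW = 0.26 × 12.8 = 3.3 mm.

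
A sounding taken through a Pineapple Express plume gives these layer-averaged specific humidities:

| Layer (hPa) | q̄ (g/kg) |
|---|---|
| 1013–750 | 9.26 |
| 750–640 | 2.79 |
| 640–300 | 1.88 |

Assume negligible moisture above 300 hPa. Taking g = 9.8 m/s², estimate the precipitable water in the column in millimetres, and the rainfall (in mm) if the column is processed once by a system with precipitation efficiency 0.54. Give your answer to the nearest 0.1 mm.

PW ≈ 34.5 mm; rainfall ≈ 18.6 mm

Precipitable water is the column-integrated vapour mass per unit area: PW = (1/g) Σ q̄ Δp, with q in kg/kg and Δp in Pa (1 kg/m² of water = 1 mm).
Layer 1013–750 hPa: Δp = 263 hPa = 26300 Pa, q̄ = 0.00926 kg/kg → 0.00926 × 26300 / 9.8 = 24.85 mm
Layer 750–640 hPa: Δp = 110 hPa = 11000 Pa, q̄ = 0.00279 kg/kg → 0.00279 × 11000 / 9.8 = 3.13 mm
Layer 640–300 hPa: Δp = 340 hPa = 34000 Pa, q̄ = 0.00188 kg/kg → 0.00188 × 34000 / 9.8 = 6.52 mm
PW = 24.85 + 3.13 + 6.52 = 34.50 ≈ 34.5 mm.
Rainfall = ε × PW = 0.54 × 34.5 = 18.6 mm.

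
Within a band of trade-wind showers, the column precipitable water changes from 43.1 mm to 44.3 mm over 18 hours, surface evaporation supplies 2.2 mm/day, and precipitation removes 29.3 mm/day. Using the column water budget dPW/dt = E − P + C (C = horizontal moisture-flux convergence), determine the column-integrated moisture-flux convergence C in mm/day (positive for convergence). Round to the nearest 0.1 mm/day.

C ≈ 28.7 mm/day

dPW/dt = (44.3 − 43.1) mm / (18/24 day) = +1.600 mm/day.
C = dPW/dt − E + P = (+1.600) − 2.2 + 29.3 = 28.7 mm/day.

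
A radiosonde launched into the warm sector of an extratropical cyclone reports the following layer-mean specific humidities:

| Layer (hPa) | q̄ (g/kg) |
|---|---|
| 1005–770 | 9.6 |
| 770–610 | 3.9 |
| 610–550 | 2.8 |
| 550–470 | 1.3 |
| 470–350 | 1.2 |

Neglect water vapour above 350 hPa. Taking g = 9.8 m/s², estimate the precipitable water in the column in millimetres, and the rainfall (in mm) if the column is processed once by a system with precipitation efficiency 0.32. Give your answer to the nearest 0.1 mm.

Precipitable water is the column-integrated vapour mass per unit area: PW = (1/g) Σ q̄ Δp, with q in kg/kg and Δp in Pa (1 kg/m² of water = 1 mm).
Layer 1005–770 hPa: Δp = 235 hPa = 23500 Pa, q̄ = 0.0096 kg/kg → 0.0096 × 23500 / 9.8 = 23.02 mm
Layer 770–610 hPa: Δp = 160 hPa = 16000 Pa, q̄ = 0.0039 kg/kg → 0.0039 × 16000 / 9.8 = 6.37 mm
Layer 610–550 hPa: Δp = 60 hPa = 6000 Pa, q̄ = 0.0028 kg/kg → 0.0028 × 6000 / 9.8 = 1.71 mm
Layer 550–470 hPa: Δp = 80 hPa = 8000 Pa, q̄ = 0.0013 kg/kg → 0.0013 × 8000 / 9.8 = 1.06 mm
Layer 470–350 hPa: Δp = 120 hPa = 12000 Pa, q̄ = 0.0012 kg/kg → 0.0012 × 12000 / 9.8 = 1.47 mm
PW = 23.02 + 6.37 + 1.71 + 1.06 + 1.47 = 33.63 ≈ 33.6 mm.
Rainfall = ε × PW = 0.32 × 33.6 = 10.8 mm.

PW ≈ 33.6 mm; rainfall ≈ 10.8 mm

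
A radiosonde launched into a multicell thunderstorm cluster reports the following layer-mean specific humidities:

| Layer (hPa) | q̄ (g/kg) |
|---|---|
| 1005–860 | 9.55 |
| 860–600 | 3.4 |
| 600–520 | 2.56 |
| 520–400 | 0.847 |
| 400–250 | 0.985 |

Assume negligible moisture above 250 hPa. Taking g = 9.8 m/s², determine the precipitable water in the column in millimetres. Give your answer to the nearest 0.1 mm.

PW ≈ 27.8 mm

Precipitable water is the column-integrated vapour mass per unit area: PW = (1/g) Σ q̄ Δp, with q in kg/kg and Δp in Pa (1 kg/m² of water = 1 mm).
Layer 1005–860 hPa: Δp = 145 hPa = 14500 Pa, q̄ = 0.00955 kg/kg → 0.00955 × 14500 / 9.8 = 14.13 mm
Layer 860–600 hPa: Δp = 260 hPa = 26000 Pa, q̄ = 0.0034 kg/kg → 0.0034 × 26000 / 9.8 = 9.02 mm
Layer 600–520 hPa: Δp = 80 hPa = 8000 Pa, q̄ = 0.00256 kg/kg → 0.00256 × 8000 / 9.8 = 2.09 mm
Layer 520–400 hPa: Δp = 120 hPa = 12000 Pa, q̄ = 0.000847 kg/kg → 0.000847 × 12000 / 9.8 = 1.04 mm
Layer 400–250 hPa: Δp = 150 hPa = 15000 Pa, q̄ = 0.000985 kg/kg → 0.000985 × 15000 / 9.8 = 1.51 mm
PW = 14.13 + 9.02 + 2.09 + 1.04 + 1.51 = 27.79 ≈ 27.8 mm.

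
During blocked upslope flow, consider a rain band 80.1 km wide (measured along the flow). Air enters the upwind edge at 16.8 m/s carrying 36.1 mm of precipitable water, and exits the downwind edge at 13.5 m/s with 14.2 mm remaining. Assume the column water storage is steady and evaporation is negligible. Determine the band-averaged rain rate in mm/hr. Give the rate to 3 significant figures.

R ≈ 18.6 mm/hr

Column moisture flux per unit crosswind length is F = V × PW.
Inflow: F_in = 16.8 × 36.1 = 606.48 mm·m/s
Outflow: F_out = 13.5 × 14.2 = 191.7 mm·m/s
Steady-state rate R = (F_in − F_out)/L = (606.48 − 191.7) / 80100 m = 5.178e-03 mm/s.
R = 5.178e-03 × 3600 = 18.6 mm/hr.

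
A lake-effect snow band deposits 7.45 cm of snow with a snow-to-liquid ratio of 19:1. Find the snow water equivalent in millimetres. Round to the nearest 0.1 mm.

SWE = snow depth / ratio = 7.45 cm / 19 = 0.392 cm = 3.9 mm.

SWE ≈ 3.9 mm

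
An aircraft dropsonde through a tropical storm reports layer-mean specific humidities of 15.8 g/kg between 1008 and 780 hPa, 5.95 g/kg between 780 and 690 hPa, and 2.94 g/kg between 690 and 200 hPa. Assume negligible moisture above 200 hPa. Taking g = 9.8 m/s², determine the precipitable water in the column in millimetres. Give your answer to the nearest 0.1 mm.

PW ≈ 56.9 mm

Precipitable water is the column-integrated vapour mass per unit area: PW = (1/g) Σ q̄ Δp, with q in kg/kg and Δp in Pa (1 kg/m² of water = 1 mm).
Layer 1008–780 hPa: Δp = 228 hPa = 22800 Pa, q̄ = 0.0158 kg/kg → 0.0158 × 22800 / 9.8 = 36.76 mm
Layer 780–690 hPa: Δp = 90 hPa = 9000 Pa, q̄ = 0.00595 kg/kg → 0.00595 × 9000 / 9.8 = 5.46 mm
Layer 690–200 hPa: Δp = 490 hPa = 49000 Pa, q̄ = 0.00294 kg/kg → 0.00294 × 49000 / 9.8 = 14.70 mm
PW = 36.76 + 5.46 + 14.70 = 56.92 ≈ 56.9 mm.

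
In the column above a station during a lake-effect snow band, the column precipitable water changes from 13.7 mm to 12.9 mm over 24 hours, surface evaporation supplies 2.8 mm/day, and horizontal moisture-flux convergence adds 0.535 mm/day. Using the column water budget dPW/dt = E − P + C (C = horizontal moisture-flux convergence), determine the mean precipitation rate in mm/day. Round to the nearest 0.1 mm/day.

dPW/dt = (12.9 − 13.7) mm / (24/24 day) = -0.800 mm/day.
P = E + C − dPW/dt = 2.8 + (0.535) − (-0.800) = 4.1 mm/day.

P ≈ 4.1 mm/day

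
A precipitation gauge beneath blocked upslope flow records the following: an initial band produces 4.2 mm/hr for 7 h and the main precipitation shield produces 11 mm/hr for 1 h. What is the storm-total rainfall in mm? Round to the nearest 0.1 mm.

Total = Σ Rᵢ Δtᵢ = 4.2 × 7 + 11 × 1
      = 29.4 + 11 = 40.4 mm.

total ≈ 40.4 mm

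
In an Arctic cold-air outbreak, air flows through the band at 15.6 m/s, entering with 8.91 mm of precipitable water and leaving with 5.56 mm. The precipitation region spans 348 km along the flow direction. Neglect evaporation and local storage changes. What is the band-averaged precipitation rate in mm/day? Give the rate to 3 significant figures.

R ≈ 13.0 mm/day

Column moisture flux per unit crosswind length is F = V × PW.
Inflow: F_in = 15.6 × 8.91 = 138.996 mm·m/s
Outflow: F_out = 15.6 × 5.56 = 86.736 mm·m/s
Steady-state rate R = (F_in − F_out)/L = (138.996 − 86.736) / 348000 m = 1.502e-04 mm/s.
R = 1.502e-04 × 3600 × 24 = 13.0 mm/day.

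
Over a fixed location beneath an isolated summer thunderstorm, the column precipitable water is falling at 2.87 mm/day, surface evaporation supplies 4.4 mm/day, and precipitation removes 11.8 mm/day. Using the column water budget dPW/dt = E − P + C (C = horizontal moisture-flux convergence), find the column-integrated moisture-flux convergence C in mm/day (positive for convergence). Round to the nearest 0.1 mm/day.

dPW/dt = -2.87 mm/day.
C = dPW/dt − E + P = (-2.87) − 4.4 + 11.8 = 4.5 mm/day.

C ≈ 4.5 mm/day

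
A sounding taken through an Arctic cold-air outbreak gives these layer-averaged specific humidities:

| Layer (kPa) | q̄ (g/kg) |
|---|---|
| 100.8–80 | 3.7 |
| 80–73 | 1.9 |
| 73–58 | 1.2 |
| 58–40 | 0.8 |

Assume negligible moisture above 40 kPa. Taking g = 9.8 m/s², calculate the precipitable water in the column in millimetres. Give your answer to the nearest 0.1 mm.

PW ≈ 12.5 mm

Precipitable water is the column-integrated vapour mass per unit area: PW = (1/g) Σ q̄ Δp, with q in kg/kg and Δp in Pa (1 kg/m² of water = 1 mm).
Layer 100.8–80 kPa: Δp = 208 hPa = 20800 Pa, q̄ = 0.0037 kg/kg → 0.0037 × 20800 / 9.8 = 7.85 mm
Layer 80–73 kPa: Δp = 70 hPa = 7000 Pa, q̄ = 0.0019 kg/kg → 0.0019 × 7000 / 9.8 = 1.36 mm
Layer 73–58 kPa: Δp = 150 hPa = 15000 Pa, q̄ = 0.0012 kg/kg → 0.0012 × 15000 / 9.8 = 1.84 mm
Layer 58–40 kPa: Δp = 180 hPa = 18000 Pa, q̄ = 0.0008 kg/kg → 0.0008 × 18000 / 9.8 = 1.47 mm
PW = 7.85 + 1.36 + 1.84 + 1.47 = 12.52 ≈ 12.5 mm.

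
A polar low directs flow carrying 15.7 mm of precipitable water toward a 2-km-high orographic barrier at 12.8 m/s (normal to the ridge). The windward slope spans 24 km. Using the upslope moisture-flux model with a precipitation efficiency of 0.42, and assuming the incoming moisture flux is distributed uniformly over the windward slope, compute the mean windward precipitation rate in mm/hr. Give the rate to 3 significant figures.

R ≈ 12.7 mm/hr

Incoming column moisture flux per unit ridge length: F = V × PW = 12.8 × 15.7 = 200.96 mm·m/s.
Spread over the 24 km slope with efficiency ε = 0.42: R = ε·F/W = 0.42 × 200.96 / 24000 m = 3.517e-03 mm/s.
R = 3.517e-03 × 3600 = 12.7 mm/hr.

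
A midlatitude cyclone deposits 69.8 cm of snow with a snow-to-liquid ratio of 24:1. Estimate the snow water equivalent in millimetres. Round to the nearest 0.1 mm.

SWE = snow depth / ratio = 69.8 cm / 24 = 2.908 cm = 29.1 mm.

SWE ≈ 29.1 mm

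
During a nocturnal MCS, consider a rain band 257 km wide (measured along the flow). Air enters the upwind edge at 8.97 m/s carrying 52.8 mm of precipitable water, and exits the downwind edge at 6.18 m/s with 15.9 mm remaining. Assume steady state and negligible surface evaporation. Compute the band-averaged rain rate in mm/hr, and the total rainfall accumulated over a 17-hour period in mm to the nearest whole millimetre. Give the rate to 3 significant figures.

R ≈ 5.26 mm/hr; total ≈ 89 mm

Column moisture flux per unit crosswind length is F = V × PW.
Inflow: F_in = 8.97 × 52.8 = 473.616 mm·m/s
Outflow: F_out = 6.18 × 15.9 = 98.262 mm·m/s
Steady-state rate R = (F_in − F_out)/L = (473.616 − 98.262) / 257000 m = 1.461e-03 mm/s.
R = 1.461e-03 × 3600 = 5.26 mm/hr.
Over 17 h: total = 5.26 × 17 = 89.42 ≈ 89 mm.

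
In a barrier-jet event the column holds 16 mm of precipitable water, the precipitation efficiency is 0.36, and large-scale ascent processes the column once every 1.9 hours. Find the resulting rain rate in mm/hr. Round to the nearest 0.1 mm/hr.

R ≈ 3.0 mm/hr

Each overturning extracts ε × PW = 0.36 × 16 = 5.76 mm.
Rate = ε·PW / τ = 5.76 / 1.9 h = 3.0 mm/hr.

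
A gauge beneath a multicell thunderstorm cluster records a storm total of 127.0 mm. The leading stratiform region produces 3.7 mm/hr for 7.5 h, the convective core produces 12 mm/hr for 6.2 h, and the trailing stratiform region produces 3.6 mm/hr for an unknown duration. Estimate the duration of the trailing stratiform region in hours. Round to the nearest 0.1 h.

duration ≈ 6.9 h

Known phases: 3.7 × 7.5 + 12 × 6.2 = 27.75 + 74.4 = 102.15 mm.
Remaining depth = 127.0 − 102.15 = 24.85 mm.
Duration = 24.85 / 3.6 = 6.9 h.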